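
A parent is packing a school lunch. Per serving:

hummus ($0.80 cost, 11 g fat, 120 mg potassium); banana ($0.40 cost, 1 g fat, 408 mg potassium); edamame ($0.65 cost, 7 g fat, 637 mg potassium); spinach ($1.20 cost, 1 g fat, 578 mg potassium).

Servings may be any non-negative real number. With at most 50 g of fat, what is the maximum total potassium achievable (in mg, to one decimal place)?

Potassium per g fat: spinach 578, banana 408, edamame 91, hummus 10.91.
With no serving limits, spend the whole fat allowance on spinach: 50 g / 1 g × 578 mg = 28900.0 mg.

28900.0 mg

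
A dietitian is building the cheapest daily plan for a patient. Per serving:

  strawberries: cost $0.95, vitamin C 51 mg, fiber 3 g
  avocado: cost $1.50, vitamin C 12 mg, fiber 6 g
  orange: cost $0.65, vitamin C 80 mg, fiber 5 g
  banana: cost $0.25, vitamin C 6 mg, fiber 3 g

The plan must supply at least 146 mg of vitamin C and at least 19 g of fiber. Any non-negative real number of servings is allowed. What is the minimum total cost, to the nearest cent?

$1.94

Two binding constraints pin down two serving amounts, so the optimal mix uses at most two foods. The candidates are each food alone (scaled to the tighter of vitamin C/fiber) and each pair with both constraints tight.
strawberries only: max(146/51, 19/3) = 6.333 servings → $6.02.
avocado only: max(146/12, 19/6) = 12.17 servings → $18.25.
orange only: max(146/80, 19/5) = 3.8 servings → $2.47.
banana only: max(146/6, 19/3) = 24.33 servings → $6.08.
strawberries + avocado with both tight: 2.4 servings and 1.967 servings → $5.23.
strawberries + orange: the both-tight solution has a negative serving — not a feasible corner.
strawberries + banana with both tight: 2.4 servings and 3.933 servings → $3.26.
avocado + orange with both tight: 1.881 servings and 1.543 servings → $3.82.
avocado + banana (both tight): parallel constraints — no distinct corner.
orange + banana with both tight: 1.543 servings and 3.762 servings → $1.94.
Cheapest feasible corner: $1.94.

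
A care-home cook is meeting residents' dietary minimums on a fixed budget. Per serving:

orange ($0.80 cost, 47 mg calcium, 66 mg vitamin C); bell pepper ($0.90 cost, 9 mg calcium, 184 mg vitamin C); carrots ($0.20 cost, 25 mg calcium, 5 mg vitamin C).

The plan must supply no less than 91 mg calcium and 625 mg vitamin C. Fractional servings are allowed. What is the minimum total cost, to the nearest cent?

$3.49

An LP optimum is at a vertex; with two nutrient constraints at most two foods are used. Check each candidate.
orange only: max(91/47, 625/66) = 9.47 servings → $7.58.
bell pepper only: max(91/9, 625/184) = 10.11 servings → $9.10.
carrots only: max(91/25, 625/5) = 125 servings → $25.00.
orange + bell pepper with both tight: 1.381 servings and 2.902 servings → $3.72.
orange + carrots with both targets exact would need a negative amount; discard.
bell pepper + carrots with both tight: 3.33 servings and 2.441 servings → $3.49.
The minimum over all feasible corners is $3.49.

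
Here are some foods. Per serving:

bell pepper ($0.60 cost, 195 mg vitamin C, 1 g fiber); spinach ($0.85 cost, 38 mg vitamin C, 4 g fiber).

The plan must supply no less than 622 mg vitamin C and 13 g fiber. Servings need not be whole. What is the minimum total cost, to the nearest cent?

$3.80

This is a tiny linear program; its minimum lies at a vertex of the feasible set. List the vertices and price them.
bell pepper only: max(622/195, 13/1) = 13 servings → $7.80.
spinach only: max(622/38, 13/4) = 16.37 servings → $13.91.
bell pepper + spinach with both tight: 2.687 servings and 2.578 servings → $3.80.
Cheapest feasible corner: $3.80.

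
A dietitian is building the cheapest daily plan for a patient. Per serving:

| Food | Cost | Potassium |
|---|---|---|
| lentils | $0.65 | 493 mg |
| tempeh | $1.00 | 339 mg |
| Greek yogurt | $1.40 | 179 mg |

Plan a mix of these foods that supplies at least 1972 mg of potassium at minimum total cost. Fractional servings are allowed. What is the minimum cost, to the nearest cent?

$2.60

Cost per mg of potassium: lentils $0.0013, tempeh $0.0029, Greek yogurt $0.0078.
With no serving limits, use only lentils: 1972 mg / 493 mg = 4 servings × $0.65 = $2.60.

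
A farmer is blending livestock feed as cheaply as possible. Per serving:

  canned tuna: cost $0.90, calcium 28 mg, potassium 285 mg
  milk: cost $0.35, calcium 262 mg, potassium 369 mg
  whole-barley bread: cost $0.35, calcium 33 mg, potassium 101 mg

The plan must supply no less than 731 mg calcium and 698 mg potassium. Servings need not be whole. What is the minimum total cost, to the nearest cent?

This is a tiny linear program; its minimum lies at a vertex of the feasible set. List the vertices and price them.
canned tuna only: max(731/28, 698/285) = 26.11 servings → $23.50.
milk only: max(731/262, 698/369) = 2.79 servings → $0.98.
whole-barley bread only: max(731/33, 698/101) = 22.15 servings → $7.75.
canned tuna + milk: the both-tight solution has a negative serving — not a feasible corner.
canned tuna + whole-barley bread with both targets exact would need a negative amount; discard.
milk + whole-barley bread with both targets exact would need a negative amount; discard.
Cheapest feasible corner: $0.98.

$0.98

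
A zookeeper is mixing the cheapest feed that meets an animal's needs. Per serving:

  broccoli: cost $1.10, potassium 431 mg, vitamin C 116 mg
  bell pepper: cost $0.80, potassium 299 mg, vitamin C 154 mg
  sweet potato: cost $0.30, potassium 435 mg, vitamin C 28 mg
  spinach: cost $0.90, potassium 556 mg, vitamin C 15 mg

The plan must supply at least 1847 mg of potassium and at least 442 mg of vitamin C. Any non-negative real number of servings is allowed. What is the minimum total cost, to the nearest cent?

$2.70

broccoli only: max(1847/431, 442/116) = 4.285 servings → $4.71.
bell pepper only: max(1847/299, 442/154) = 6.177 servings → $4.94.
sweet potato only: max(1847/435, 442/28) = 15.79 servings → $4.74.
spinach only: max(1847/556, 442/15) = 29.47 servings → $26.52.
broccoli + bell pepper: intersection lies outside the first quadrant.
broccoli + sweet potato with both tight: 3.661 servings and 0.6186 servings → $4.21.
broccoli + spinach with both tight: 3.757 servings and 0.4093 servings → $4.50.
bell pepper + sweet potato with both tight: 2.398 servings and 2.598 servings → $2.70.
bell pepper + spinach with both tight: 2.687 servings and 1.877 servings → $3.84.
sweet potato + spinach: intersection lies outside the first quadrant.
The minimum over all feasible corners is $2.70.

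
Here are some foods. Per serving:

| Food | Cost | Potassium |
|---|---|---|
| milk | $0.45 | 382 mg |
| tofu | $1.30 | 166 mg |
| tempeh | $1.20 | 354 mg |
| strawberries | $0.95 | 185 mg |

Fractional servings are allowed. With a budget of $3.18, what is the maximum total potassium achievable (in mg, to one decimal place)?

Potassium per dollar: milk 848.9, tempeh 295, strawberries 194.7, tofu 127.7.
With no serving limits, spend the whole cost allowance on milk: $3.18 / $0.45 × 382 mg = 2699.5 mg.

2699.5 mg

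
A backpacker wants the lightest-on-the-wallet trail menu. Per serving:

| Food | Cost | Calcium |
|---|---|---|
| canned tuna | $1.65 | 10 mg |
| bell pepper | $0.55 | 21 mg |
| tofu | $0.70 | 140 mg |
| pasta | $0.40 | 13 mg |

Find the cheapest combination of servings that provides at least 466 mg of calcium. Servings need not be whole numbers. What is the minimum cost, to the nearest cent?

Cost per mg of calcium: tofu $0.0050, bell pepper $0.0262, pasta $0.0308, canned tuna $0.1650.
With no serving limits, use only tofu: 466 mg / 140 mg = 3.329 servings × $0.70 = $2.33.

$2.33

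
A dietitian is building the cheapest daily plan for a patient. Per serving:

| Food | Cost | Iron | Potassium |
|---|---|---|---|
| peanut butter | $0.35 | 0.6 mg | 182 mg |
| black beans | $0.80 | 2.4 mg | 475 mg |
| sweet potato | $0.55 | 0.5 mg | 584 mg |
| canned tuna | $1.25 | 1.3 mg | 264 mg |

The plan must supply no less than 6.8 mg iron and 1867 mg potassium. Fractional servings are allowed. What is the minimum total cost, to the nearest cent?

With two linear requirements the optimum uses one or two foods; enumerate the corners.
peanut butter only: max(6.8/0.6, 1867/182) = 11.33 servings → $3.97.
black beans only: max(6.8/2.4, 1867/475) = 3.931 servings → $3.14.
sweet potato only: max(6.8/0.5, 1867/584) = 13.6 servings → $7.48.
canned tuna only: max(6.8/1.3, 1867/264) = 7.072 servings → $8.84.
peanut butter + black beans with both tight: 8.24 servings and 0.7734 servings → $3.50.
peanut butter + sweet potato: the both-tight solution has a negative serving — not a feasible corner.
peanut butter + canned tuna with both tight: 8.081 servings and 1.501 servings → $4.70.
black beans + sweet potato with both tight: 2.609 servings and 1.074 servings → $2.68.
black beans + canned tuna with both targets exact would need a negative amount; discard.
sweet potato + canned tuna with both tight: 1.007 servings and 4.843 servings → $6.61.
Cheapest feasible corner: $2.68.

$2.68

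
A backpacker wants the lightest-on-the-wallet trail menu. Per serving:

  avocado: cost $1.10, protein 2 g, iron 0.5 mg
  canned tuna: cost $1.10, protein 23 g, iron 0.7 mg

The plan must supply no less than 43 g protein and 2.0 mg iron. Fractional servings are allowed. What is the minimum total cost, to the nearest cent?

$3.14

This is a tiny linear program; its minimum lies at a vertex of the feasible set. List the vertices and price them.
avocado only: max(43/2, 2.0/0.5) = 21.5 servings → $23.65.
canned tuna only: max(43/23, 2.0/0.7) = 2.857 servings → $3.14.
avocado + canned tuna with both tight: 1.574 servings and 1.733 servings → $3.64.
The minimum over all feasible corners is $3.14.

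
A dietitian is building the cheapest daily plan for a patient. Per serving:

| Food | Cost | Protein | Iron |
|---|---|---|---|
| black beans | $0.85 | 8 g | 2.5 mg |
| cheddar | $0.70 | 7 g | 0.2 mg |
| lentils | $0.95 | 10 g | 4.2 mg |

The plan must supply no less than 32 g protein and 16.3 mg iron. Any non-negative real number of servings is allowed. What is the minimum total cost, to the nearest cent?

black beans only: max(32/8, 16.3/2.5) = 6.52 servings → $5.54.
cheddar only: max(32/7, 16.3/0.2) = 81.5 servings → $57.05.
lentils only: max(32/10, 16.3/4.2) = 3.881 servings → $3.69.
black beans + cheddar: the both-tight solution has a negative serving — not a feasible corner.
black beans + lentils: the both-tight solution has a negative serving — not a feasible corner.
cheddar + lentils: the both-tight solution has a negative serving — not a feasible corner.
The minimum over all feasible corners is $3.69.

$3.69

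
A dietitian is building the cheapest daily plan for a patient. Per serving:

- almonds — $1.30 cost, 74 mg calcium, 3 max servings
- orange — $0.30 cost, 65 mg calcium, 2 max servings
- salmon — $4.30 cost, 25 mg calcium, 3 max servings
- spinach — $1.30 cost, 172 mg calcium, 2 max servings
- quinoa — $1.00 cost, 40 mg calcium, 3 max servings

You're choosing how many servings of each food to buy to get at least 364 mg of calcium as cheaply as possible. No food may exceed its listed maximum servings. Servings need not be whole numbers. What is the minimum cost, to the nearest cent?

Cost per mg of calcium: orange $0.0046, spinach $0.0076, almonds $0.0176, quinoa $0.0250, salmon $0.1720.
Take 2 servings of orange: +130.0 mg calcium for $0.60 (total $0.60, still need 234.0 mg).
Take 1.36 servings of spinach: +234.0 mg calcium for $1.77 (total $2.37, still need 0.0 mg).
Filling from the cheapest source first is optimal under one linear minimum: $2.37.

$2.37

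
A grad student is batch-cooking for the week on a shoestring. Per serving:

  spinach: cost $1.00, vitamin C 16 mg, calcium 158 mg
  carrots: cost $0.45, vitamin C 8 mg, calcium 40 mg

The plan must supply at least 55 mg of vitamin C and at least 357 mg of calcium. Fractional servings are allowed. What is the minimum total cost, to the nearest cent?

$3.20

An LP optimum is at a vertex; with two nutrient constraints at most two foods are used. Check each candidate.
spinach only: max(55/16, 357/158) = 3.438 servings → $3.44.
carrots only: max(55/8, 357/40) = 8.925 servings → $4.02.
spinach + carrots with both tight: 1.051 servings and 4.772 servings → $3.20.
Cheapest feasible corner: $3.20.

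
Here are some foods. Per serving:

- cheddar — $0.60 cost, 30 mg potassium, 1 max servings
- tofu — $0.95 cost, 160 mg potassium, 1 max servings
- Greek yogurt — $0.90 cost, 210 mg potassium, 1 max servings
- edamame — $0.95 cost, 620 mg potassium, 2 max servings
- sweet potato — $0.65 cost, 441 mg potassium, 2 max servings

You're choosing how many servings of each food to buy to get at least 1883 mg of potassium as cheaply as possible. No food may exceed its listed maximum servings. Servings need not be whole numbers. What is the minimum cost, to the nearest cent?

$2.83

Cost per mg of potassium: sweet potato $0.0015, edamame $0.0015, Greek yogurt $0.0043, tofu $0.0059, cheddar $0.0200.
Take 2 servings of sweet potato: +882.0 mg potassium for $1.30 (total $1.30, still need 1001.0 mg).
Take 1.615 servings of edamame: +1001.0 mg potassium for $1.53 (total $2.83, still need 0.0 mg).
Greedy by cheapest-per-mg is optimal for a single linear constraint, so the minimum cost is $2.83.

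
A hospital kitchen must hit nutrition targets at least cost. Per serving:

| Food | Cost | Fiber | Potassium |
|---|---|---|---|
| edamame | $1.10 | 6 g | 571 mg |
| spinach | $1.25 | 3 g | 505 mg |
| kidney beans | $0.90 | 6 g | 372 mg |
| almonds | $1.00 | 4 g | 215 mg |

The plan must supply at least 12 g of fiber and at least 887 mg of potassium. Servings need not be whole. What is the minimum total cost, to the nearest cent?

Compare the cost at each extreme point of the feasible region.
edamame only: max(12/6, 887/571) = 2 servings → $2.20.
spinach only: max(12/3, 887/505) = 4 servings → $5.00.
kidney beans only: max(12/6, 887/372) = 2.384 servings → $2.15.
almonds only: max(12/4, 887/215) = 4.126 servings → $4.13.
edamame + spinach: intersection lies outside the first quadrant.
edamame + kidney beans with both tight: 0.7186 servings and 1.281 servings → $1.94.
edamame + almonds with both tight: 0.9738 servings and 1.539 servings → $2.61.
spinach + kidney beans with both tight: 0.4483 servings and 1.776 servings → $2.16.
spinach + almonds with both tight: 0.704 servings and 2.472 servings → $3.35.
kidney beans + almonds with both targets exact would need a negative amount; discard.
So the least-cost plan costs $1.94.

$1.94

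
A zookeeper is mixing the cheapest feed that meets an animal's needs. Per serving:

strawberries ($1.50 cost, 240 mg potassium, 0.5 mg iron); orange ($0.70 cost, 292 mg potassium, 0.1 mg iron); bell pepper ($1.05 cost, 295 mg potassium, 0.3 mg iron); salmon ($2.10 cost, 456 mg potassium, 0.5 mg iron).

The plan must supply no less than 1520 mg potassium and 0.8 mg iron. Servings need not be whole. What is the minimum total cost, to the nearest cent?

$4.13

An LP optimum is at a vertex; with two nutrient constraints at most two foods are used. Check each candidate.
strawberries only: max(1520/240, 0.8/0.5) = 6.333 servings → $9.50.
orange only: max(1520/292, 0.8/0.1) = 8 servings → $5.60.
bell pepper only: max(1520/295, 0.8/0.3) = 5.153 servings → $5.41.
salmon only: max(1520/456, 0.8/0.5) = 3.333 servings → $7.00.
strawberries + orange with both tight: 0.6689 servings and 4.656 servings → $4.26.
strawberries + bell pepper with both targets exact would need a negative amount; discard.
strawberries + salmon: the both-tight solution has a negative serving — not a feasible corner.
orange + bell pepper with both tight: 3.787 servings and 1.404 servings → $4.13.
orange + salmon with both tight: 3.936 servings and 0.8127 servings → $4.46.
bell pepper + salmon: the both-tight solution has a negative serving — not a feasible corner.
Cheapest feasible corner: $4.13.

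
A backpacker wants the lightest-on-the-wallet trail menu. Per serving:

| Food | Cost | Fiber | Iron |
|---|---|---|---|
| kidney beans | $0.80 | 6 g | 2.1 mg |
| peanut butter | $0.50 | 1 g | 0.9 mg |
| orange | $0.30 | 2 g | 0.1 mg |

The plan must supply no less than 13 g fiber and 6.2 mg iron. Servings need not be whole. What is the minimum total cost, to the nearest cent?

$2.36

Two binding constraints pin down two serving amounts, so the optimal mix uses at most two foods. The candidates are each food alone (scaled to the tighter of fiber/iron) and each pair with both constraints tight.
kidney beans only: max(13/6, 6.2/2.1) = 2.952 servings → $2.36.
peanut butter only: max(13/1, 6.2/0.9) = 13 servings → $6.50.
orange only: max(13/2, 6.2/0.1) = 62 servings → $18.60.
kidney beans + peanut butter with both tight: 1.667 servings and 3 servings → $2.83.
kidney beans + orange with both targets exact would need a negative amount; discard.
peanut butter + orange with both tight: 6.529 servings and 3.235 servings → $4.24.
Cheapest feasible corner: $2.36.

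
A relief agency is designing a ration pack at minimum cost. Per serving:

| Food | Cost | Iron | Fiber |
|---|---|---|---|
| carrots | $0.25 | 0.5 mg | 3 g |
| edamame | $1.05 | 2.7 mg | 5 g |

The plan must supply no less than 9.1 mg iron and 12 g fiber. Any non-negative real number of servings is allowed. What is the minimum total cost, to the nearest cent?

$3.54

carrots only: max(9.1/0.5, 12/3) = 18.2 servings → $4.55.
edamame only: max(9.1/2.7, 12/5) = 3.37 servings → $3.54.
carrots + edamame: the both-tight solution has a negative serving — not a feasible corner.
So the least-cost plan costs $3.54.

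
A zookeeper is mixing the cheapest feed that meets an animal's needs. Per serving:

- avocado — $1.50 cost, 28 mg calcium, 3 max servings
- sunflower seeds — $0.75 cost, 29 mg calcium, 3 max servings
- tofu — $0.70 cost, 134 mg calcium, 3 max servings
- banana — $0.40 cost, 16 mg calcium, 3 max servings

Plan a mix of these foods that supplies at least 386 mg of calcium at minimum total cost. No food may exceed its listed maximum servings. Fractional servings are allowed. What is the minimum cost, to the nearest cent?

Cost per mg of calcium: tofu $0.0052, banana $0.0250, sunflower seeds $0.0259, avocado $0.0536.
Take 2.881 servings of tofu: +386.0 mg calcium for $2.02 (total $2.02, still need 0.0 mg).
Greedy by cheapest-per-mg is optimal for a single linear constraint, so the minimum cost is $2.02.

$2.02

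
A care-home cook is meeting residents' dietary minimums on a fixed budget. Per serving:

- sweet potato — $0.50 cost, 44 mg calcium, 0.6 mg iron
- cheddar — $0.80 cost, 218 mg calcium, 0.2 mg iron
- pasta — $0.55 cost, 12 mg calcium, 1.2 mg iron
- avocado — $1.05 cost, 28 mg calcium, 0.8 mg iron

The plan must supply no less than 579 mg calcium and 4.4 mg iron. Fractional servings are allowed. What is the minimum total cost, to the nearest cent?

$3.77

For a min-cost LP with two ≥-constraints, a basic feasible solution has at most two positive variables.
sweet potato only: max(579/44, 4.4/0.6) = 13.16 servings → $6.58.
cheddar only: max(579/218, 4.4/0.2) = 22 servings → $17.60.
pasta only: max(579/12, 4.4/1.2) = 48.25 servings → $26.54.
avocado only: max(579/28, 4.4/0.8) = 20.68 servings → $21.71.
sweet potato + cheddar with both tight: 6.913 servings and 1.261 servings → $4.47.
sweet potato + pasta: the both-tight solution has a negative serving — not a feasible corner.
sweet potato + avocado: the both-tight solution has a negative serving — not a feasible corner.
cheddar + pasta with both tight: 2.477 servings and 3.254 servings → $3.77.
cheddar + avocado with both tight: 2.014 servings and 4.996 servings → $6.86.
pasta + avocado: intersection lies outside the first quadrant.
Cheapest feasible corner: $3.77.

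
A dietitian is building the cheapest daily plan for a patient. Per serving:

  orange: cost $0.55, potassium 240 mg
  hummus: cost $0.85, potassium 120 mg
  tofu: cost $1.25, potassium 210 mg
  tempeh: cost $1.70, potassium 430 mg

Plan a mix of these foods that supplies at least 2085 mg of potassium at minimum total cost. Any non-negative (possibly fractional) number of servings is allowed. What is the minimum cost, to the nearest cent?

$4.78

Cost per mg of potassium: orange $0.0023, tempeh $0.0040, tofu $0.0060, hummus $0.0071.
With no serving limits, use only orange: 2085 mg / 240 mg = 8.688 servings × $0.55 = $4.78.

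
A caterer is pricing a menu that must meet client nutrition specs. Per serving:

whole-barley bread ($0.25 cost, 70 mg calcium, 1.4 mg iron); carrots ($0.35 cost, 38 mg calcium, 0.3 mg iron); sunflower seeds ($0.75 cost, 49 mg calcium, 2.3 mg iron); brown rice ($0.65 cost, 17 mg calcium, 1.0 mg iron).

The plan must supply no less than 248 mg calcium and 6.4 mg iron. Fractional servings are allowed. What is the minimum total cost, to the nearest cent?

Compare the cost at each extreme point of the feasible region.
whole-barley bread only: max(248/70, 6.4/1.4) = 4.571 servings → $1.14.
carrots only: max(248/38, 6.4/0.3) = 21.33 servings → $7.47.
sunflower seeds only: max(248/49, 6.4/2.3) = 5.061 servings → $3.80.
brown rice only: max(248/17, 6.4/1.0) = 14.59 servings → $9.48.
whole-barley bread + carrots: the both-tight solution has a negative serving — not a feasible corner.
whole-barley bread + sunflower seeds with both tight: 2.779 servings and 1.091 servings → $1.51.
whole-barley bread + brown rice with both tight: 3.013 servings and 2.182 servings → $2.17.
carrots + sunflower seeds with both tight: 3.532 servings and 2.322 servings → $2.98.
carrots + brown rice with both tight: 4.231 servings and 5.131 servings → $4.82.
sunflower seeds + brown rice with both targets exact would need a negative amount; discard.
So the least-cost plan costs $1.14.

$1.14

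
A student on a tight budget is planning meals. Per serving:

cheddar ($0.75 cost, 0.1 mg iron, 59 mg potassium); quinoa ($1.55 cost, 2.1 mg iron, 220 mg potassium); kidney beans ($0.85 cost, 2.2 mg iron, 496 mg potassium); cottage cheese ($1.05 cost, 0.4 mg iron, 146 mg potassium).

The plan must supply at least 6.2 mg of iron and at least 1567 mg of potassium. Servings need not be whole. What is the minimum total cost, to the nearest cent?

$2.69

Minimising a linear cost over {iron ≥ 6.2, potassium ≥ 1567, servings ≥ 0} — the optimum is at a vertex, using one or two foods.
cheddar only: max(6.2/0.1, 1567/59) = 62 servings → $46.50.
quinoa only: max(6.2/2.1, 1567/220) = 7.123 servings → $11.04.
kidney beans only: max(6.2/2.2, 1567/496) = 3.159 servings → $2.69.
cottage cheese only: max(6.2/0.4, 1567/146) = 15.5 servings → $16.27.
cheddar + quinoa with both tight: 18.91 servings and 2.052 servings → $17.36.
cheddar + kidney beans with both tight: 4.641 servings and 2.607 servings → $5.70.
cheddar + cottage cheese: the both-tight solution has a negative serving — not a feasible corner.
quinoa + kidney beans: the both-tight solution has a negative serving — not a feasible corner.
quinoa + cottage cheese with both tight: 1.274 servings and 8.814 servings → $11.23.
kidney beans + cottage cheese with both tight: 2.267 servings and 3.031 servings → $5.11.
The minimum over all feasible corners is $2.69.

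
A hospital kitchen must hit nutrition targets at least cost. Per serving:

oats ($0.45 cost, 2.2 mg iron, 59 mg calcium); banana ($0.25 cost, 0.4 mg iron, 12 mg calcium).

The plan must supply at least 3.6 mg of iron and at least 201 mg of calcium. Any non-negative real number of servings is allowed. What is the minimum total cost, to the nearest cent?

$1.53

Minimising a linear cost over {iron ≥ 3.6, calcium ≥ 201, servings ≥ 0} — the optimum is at a vertex, using one or two foods.
oats only: max(3.6/2.2, 201/59) = 3.407 servings → $1.53.
banana only: max(3.6/0.4, 201/12) = 16.75 servings → $4.19.
oats + banana: the both-tight solution has a negative serving — not a feasible corner.
Cheapest feasible corner: $1.53.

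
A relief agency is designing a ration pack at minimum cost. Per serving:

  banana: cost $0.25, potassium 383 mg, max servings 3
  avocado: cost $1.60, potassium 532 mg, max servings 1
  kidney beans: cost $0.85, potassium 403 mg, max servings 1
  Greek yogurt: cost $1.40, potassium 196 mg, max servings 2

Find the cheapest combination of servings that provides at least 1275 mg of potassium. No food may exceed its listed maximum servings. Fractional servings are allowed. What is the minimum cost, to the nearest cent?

Cost per mg of potassium: banana $0.0007, kidney beans $0.0021, avocado $0.0030, Greek yogurt $0.0071.
Take 3 servings of banana: +1149.0 mg potassium for $0.75 (total $0.75, still need 126.0 mg).
Take 0.3127 servings of kidney beans: +126.0 mg potassium for $0.27 (total $1.02, still need 0.0 mg).
Filling from the cheapest source first is optimal under one linear minimum: $1.02.

$1.02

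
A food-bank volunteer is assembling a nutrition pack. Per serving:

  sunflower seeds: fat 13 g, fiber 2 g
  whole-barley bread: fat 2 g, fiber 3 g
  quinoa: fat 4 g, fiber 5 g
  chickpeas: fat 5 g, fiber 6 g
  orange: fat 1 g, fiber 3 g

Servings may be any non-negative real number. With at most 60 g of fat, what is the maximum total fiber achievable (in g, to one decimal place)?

180.0 g

Fiber per g fat: orange 3, whole-barley bread 1.5, quinoa 1.25, chickpeas 1.2, sunflower seeds 0.1538.
With no serving limits, spend the whole fat allowance on orange: 60 g / 1 g × 3 g = 180.0 g.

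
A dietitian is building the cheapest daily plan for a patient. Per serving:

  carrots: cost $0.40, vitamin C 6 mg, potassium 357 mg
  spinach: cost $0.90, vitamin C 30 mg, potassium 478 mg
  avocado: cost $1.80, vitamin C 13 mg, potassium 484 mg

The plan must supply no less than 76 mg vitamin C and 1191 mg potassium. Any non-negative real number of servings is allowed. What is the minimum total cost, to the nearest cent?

$2.28

For a min-cost LP with two ≥-constraints, a basic feasible solution has at most two positive variables.
carrots only: max(76/6, 1191/357) = 12.67 servings → $5.07.
spinach only: max(76/30, 1191/478) = 2.533 servings → $2.28.
avocado only: max(76/13, 1191/484) = 5.846 servings → $10.52.
carrots + spinach with both targets exact would need a negative amount; discard.
carrots + avocado: the both-tight solution has a negative serving — not a feasible corner.
spinach + avocado: the both-tight solution has a negative serving — not a feasible corner.
So the least-cost plan costs $2.28.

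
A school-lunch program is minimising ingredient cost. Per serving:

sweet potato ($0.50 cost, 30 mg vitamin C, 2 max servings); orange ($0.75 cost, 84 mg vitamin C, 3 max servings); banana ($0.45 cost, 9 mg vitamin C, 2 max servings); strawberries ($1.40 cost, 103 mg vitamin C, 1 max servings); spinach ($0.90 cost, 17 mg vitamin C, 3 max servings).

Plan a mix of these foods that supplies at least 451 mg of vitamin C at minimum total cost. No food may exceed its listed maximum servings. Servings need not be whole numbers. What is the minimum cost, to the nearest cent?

$6.50

Cost per mg of vitamin C: orange $0.0089, strawberries $0.0136, sweet potato $0.0167, banana $0.0500, spinach $0.0529.
Take 3 servings of orange: +252.0 mg vitamin C for $2.25 (total $2.25, still need 199.0 mg).
Take 1 serving of strawberries: +103.0 mg vitamin C for $1.40 (total $3.65, still need 96.0 mg).
Take 2 servings of sweet potato: +60.0 mg vitamin C for $1.00 (total $4.65, still need 36.0 mg).
Take 2 servings of banana: +18.0 mg vitamin C for $0.90 (total $5.55, still need 18.0 mg).
Take 1.059 servings of spinach: +18.0 mg vitamin C for $0.95 (total $6.50, still need 0.0 mg).
Filling from the cheapest source first is optimal under one linear minimum: $6.50.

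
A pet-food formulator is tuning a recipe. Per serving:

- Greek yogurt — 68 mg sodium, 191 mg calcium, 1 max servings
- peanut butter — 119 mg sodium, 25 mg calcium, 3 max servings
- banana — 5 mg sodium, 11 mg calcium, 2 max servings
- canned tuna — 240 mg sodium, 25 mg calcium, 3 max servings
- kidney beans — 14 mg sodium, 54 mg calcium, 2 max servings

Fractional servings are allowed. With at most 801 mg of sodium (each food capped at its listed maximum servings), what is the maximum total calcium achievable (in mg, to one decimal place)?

431.2 mg

Calcium per mg sodium: kidney beans 3.857, Greek yogurt 2.809, banana 2.2, peanut butter 0.2101, canned tuna 0.1042.
Take 2 servings of kidney beans: uses 28 mg sodium, +108.0 mg calcium (running total 108.0 mg).
Take 1 serving of Greek yogurt: uses 68 mg sodium, +191.0 mg calcium (running total 299.0 mg).
Take 2 servings of banana: uses 10 mg sodium, +22.0 mg calcium (running total 321.0 mg).
Take 3 servings of peanut butter: uses 357 mg sodium, +75.0 mg calcium (running total 396.0 mg).
Take 1.408 servings of canned tuna: uses 338 mg sodium, +35.2 mg calcium (running total 431.2 mg).
Filling greedily by calcium-per-mg sodium is optimal for one linear limit, giving 431.2 mg.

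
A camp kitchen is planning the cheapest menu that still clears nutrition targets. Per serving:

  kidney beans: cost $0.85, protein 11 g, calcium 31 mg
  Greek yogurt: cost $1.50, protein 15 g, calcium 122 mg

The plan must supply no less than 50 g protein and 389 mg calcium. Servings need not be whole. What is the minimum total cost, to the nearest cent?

With two linear requirements the optimum uses one or two foods; enumerate the corners.
kidney beans only: max(50/11, 389/31) = 12.55 servings → $10.67.
Greek yogurt only: max(50/15, 389/122) = 3.333 servings → $5.00.
kidney beans + Greek yogurt with both tight: 0.3022 servings and 3.112 servings → $4.92.
So the least-cost plan costs $4.92.

$4.92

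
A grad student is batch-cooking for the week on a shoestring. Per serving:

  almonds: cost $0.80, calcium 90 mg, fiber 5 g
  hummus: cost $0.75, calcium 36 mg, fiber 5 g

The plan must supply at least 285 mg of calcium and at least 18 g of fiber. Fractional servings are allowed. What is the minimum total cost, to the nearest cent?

$2.84

A basic optimal solution has at most two foods positive. Try each food alone and each pair with both targets met exactly.
almonds only: max(285/90, 18/5) = 3.6 servings → $2.88.
hummus only: max(285/36, 18/5) = 7.917 servings → $5.94.
almonds + hummus with both tight: 2.878 servings and 0.7222 servings → $2.84.
Cheapest feasible corner: $2.84.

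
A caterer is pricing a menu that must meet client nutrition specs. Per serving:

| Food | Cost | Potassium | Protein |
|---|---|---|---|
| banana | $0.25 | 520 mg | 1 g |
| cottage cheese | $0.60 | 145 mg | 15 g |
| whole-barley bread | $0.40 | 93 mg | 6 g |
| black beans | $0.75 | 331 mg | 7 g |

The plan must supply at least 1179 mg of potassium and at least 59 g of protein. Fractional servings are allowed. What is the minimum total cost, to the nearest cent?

$2.61

With two linear requirements the optimum uses one or two foods; enumerate the corners.
banana only: max(1179/520, 59/1) = 59 servings → $14.75.
cottage cheese only: max(1179/145, 59/15) = 8.131 servings → $4.88.
whole-barley bread only: max(1179/93, 59/6) = 12.68 servings → $5.07.
black beans only: max(1179/331, 59/7) = 8.429 servings → $6.32.
banana + cottage cheese with both tight: 1.193 servings and 3.854 servings → $2.61.
banana + whole-barley bread with both tight: 0.5243 servings and 9.746 servings → $4.03.
banana + black beans with both targets exact would need a negative amount; discard.
cottage cheese + whole-barley bread: intersection lies outside the first quadrant.
cottage cheese + black beans with both tight: 2.855 servings and 2.311 servings → $3.45.
whole-barley bread + black beans with both tight: 8.446 servings and 1.189 servings → $4.27.
Cheapest feasible corner: $2.61.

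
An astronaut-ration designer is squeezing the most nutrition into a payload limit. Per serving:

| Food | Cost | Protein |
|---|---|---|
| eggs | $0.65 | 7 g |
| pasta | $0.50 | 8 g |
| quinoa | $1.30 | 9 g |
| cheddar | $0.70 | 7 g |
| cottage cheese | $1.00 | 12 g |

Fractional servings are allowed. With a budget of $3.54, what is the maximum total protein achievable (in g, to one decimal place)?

56.6 g

Protein per dollar: pasta 16, cottage cheese 12, eggs 10.77, cheddar 10, quinoa 6.923.
With no serving limits, spend the whole cost allowance on pasta: $3.54 / $0.50 × 8 g = 56.6 g.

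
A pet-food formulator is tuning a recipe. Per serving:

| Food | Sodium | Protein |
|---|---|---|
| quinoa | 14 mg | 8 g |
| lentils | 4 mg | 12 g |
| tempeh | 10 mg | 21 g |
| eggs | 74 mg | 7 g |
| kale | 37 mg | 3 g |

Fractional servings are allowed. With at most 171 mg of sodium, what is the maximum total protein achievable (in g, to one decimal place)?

513.0 g

Protein per mg sodium: lentils 3, tempeh 2.1, quinoa 0.5714, eggs 0.09459, kale 0.08108.
With no serving limits, spend the whole sodium allowance on lentils: 171 mg / 4 mg × 12 g = 513.0 g.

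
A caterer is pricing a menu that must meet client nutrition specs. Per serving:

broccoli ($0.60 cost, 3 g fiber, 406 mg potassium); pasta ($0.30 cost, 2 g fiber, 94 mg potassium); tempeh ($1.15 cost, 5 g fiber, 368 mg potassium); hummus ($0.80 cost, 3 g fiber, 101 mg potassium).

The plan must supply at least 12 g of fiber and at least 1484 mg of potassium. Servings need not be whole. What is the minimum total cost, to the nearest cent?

An LP optimum is at a vertex; with two nutrient constraints at most two foods are used. Check each candidate.
broccoli only: max(12/3, 1484/406) = 4 servings → $2.40.
pasta only: max(12/2, 1484/94) = 15.79 servings → $4.74.
tempeh only: max(12/5, 1484/368) = 4.033 servings → $4.64.
hummus only: max(12/3, 1484/101) = 14.69 servings → $11.75.
broccoli + pasta with both tight: 3.472 servings and 0.7925 servings → $2.32.
broccoli + tempeh with both tight: 3.244 servings and 0.4536 servings → $2.47.
broccoli + hummus with both tight: 3.541 servings and 0.459 servings → $2.49.
pasta + tempeh with both targets exact would need a negative amount; discard.
pasta + hummus: intersection lies outside the first quadrant.
tempeh + hummus: the both-tight solution has a negative serving — not a feasible corner.
The minimum over all feasible corners is $2.32.

$2.32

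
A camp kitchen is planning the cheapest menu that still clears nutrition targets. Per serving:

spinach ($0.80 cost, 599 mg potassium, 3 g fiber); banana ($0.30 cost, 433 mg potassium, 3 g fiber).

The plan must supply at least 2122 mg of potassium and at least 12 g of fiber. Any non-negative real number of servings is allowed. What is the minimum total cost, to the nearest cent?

Two binding constraints pin down two serving amounts, so the optimal mix uses at most two foods. The candidates are each food alone (scaled to the tighter of potassium/fiber) and each pair with both constraints tight.
spinach only: max(2122/599, 12/3) = 4 servings → $3.20.
banana only: max(2122/433, 12/3) = 4.901 servings → $1.47.
spinach + banana with both tight: 2.349 servings and 1.651 servings → $2.37.
The minimum over all feasible corners is $1.47.

$1.47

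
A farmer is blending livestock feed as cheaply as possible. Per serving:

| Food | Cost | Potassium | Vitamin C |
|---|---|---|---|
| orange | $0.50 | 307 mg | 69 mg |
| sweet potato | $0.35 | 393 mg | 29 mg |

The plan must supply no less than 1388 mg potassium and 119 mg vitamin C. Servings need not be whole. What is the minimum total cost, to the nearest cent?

For a min-cost LP with two ≥-constraints, a basic feasible solution has at most two positive variables.
orange only: max(1388/307, 119/69) = 4.521 servings → $2.26.
sweet potato only: max(1388/393, 119/29) = 4.103 servings → $1.44.
orange + sweet potato with both tight: 0.3577 servings and 3.252 servings → $1.32.
The minimum over all feasible corners is $1.32.

$1.32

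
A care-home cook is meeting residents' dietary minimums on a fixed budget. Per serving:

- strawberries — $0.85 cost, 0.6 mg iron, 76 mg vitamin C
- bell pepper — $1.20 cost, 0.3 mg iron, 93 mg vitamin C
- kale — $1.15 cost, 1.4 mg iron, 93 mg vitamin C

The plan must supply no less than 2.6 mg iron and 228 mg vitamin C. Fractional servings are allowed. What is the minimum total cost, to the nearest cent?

$2.68

This is a tiny linear program; its minimum lies at a vertex of the feasible set. List the vertices and price them.
strawberries only: max(2.6/0.6, 228/76) = 4.333 servings → $3.68.
bell pepper only: max(2.6/0.3, 228/93) = 8.667 servings → $10.40.
kale only: max(2.6/1.4, 228/93) = 2.452 servings → $2.82.
strawberries + bell pepper with both targets exact would need a negative amount; discard.
strawberries + kale with both tight: 1.53 servings and 1.202 servings → $2.68.
bell pepper + kale with both tight: 0.7566 servings and 1.695 servings → $2.86.
So the least-cost plan costs $2.68.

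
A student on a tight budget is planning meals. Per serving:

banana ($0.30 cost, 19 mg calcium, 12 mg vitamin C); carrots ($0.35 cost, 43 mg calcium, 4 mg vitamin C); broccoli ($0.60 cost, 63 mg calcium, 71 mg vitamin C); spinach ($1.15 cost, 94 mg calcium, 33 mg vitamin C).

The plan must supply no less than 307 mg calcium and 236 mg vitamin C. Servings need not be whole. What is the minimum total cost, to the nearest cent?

For a min-cost LP with two ≥-constraints, a basic feasible solution has at most two positive variables.
banana only: max(307/19, 236/12) = 19.67 servings → $5.90.
carrots only: max(307/43, 236/4) = 59 servings → $20.65.
broccoli only: max(307/63, 236/71) = 4.873 servings → $2.92.
spinach only: max(307/94, 236/33) = 7.152 servings → $8.22.
banana + carrots with both targets exact would need a negative amount; discard.
banana + broccoli with both tight: 11.68 servings and 1.349 servings → $4.31.
banana + spinach: the both-tight solution has a negative serving — not a feasible corner.
carrots + broccoli with both tight: 2.474 servings and 3.185 servings → $2.78.
carrots + spinach: intersection lies outside the first quadrant.
broccoli + spinach with both tight: 2.623 servings and 1.508 servings → $3.31.
So the least-cost plan costs $2.78.

$2.78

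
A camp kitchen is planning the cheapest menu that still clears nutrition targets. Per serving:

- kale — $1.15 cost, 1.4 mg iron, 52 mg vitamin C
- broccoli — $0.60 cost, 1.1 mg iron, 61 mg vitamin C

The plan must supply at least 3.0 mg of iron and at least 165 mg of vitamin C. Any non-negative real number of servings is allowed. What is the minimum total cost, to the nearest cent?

$1.64

Check every corner: each single food scaled to meet both minima, and each pair solved so both constraints bind.
kale only: max(3.0/1.4, 165/52) = 3.173 servings → $3.65.
broccoli only: max(3.0/1.1, 165/61) = 2.727 servings → $1.64.
kale + broccoli with both tight: 0.05319 servings and 2.66 servings → $1.66.
The minimum over all feasible corners is $1.64.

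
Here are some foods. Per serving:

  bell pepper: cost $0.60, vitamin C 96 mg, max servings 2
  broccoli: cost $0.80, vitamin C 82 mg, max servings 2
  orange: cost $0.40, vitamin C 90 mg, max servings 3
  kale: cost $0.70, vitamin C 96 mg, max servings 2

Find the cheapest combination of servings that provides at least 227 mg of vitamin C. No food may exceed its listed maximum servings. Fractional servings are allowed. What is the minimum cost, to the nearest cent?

$1.01

Cost per mg of vitamin C: orange $0.0044, bell pepper $0.0063, kale $0.0073, broccoli $0.0098.
Take 2.522 servings of orange: +227.0 mg vitamin C for $1.01 (total $1.01, still need 0.0 mg).
Filling from the cheapest source first is optimal under one linear minimum: $1.01.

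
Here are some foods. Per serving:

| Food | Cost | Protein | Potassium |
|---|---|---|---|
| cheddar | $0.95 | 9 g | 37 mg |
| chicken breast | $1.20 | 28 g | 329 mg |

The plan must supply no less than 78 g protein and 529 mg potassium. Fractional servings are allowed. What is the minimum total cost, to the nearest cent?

A basic optimal solution has at most two foods positive. Try each food alone and each pair with both targets met exactly.
cheddar only: max(78/9, 529/37) = 14.3 servings → $13.58.
chicken breast only: max(78/28, 529/329) = 2.786 servings → $3.34.
cheddar + chicken breast with both tight: 5.636 servings and 0.974 servings → $6.52.
Cheapest feasible corner: $3.34.

$3.34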